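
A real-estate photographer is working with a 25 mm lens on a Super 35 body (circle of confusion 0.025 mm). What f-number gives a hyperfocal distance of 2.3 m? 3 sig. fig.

f/11

Rearrange H = f²/(N·c) + f for N: N = f² / ((H − f)·c).
N = 25² / ((2300 − 25) × 0.025) = 625 / 56.88 ≈ 11.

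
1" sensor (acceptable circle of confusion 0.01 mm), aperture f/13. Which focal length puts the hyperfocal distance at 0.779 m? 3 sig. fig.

From H = f²/(N·c) + f, with f ≪ H: f ≈ √(H·N·c) = √(779 × 13 × 0.01) = √101.27 ≈ 10.06 mm.
Exact: f² + N·c·f − N·c·H = 0 ⇒ f = (−N·c + √((N·c)² + 4·N·c·H))/2 = (−0.13 + √405.10)/2 ≈ 9.9985 mm ≈ 10.0 mm.

10.0 mm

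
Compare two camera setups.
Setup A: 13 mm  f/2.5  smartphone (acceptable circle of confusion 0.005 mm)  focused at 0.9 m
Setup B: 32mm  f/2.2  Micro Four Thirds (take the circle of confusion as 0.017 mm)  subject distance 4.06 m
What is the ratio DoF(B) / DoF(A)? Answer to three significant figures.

10.3

Setup A: H = 13²/(2.5×0.005) + 13 ≈ 13533.0 mm; DoF = Df − Dn = 963.19 − 844.59 ≈ 118.60 mm.
Setup B: H = 32²/(2.2×0.017) + 32 ≈ 27411.7 mm; DoF = Df − Dn = 4760.3 − 3539.3 ≈ 1221.0 mm.
Ratio = 1221.0 / 118.60 ≈ 10.3.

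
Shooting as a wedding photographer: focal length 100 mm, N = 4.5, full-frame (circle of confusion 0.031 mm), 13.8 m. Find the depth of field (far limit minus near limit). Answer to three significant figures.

Hyperfocal distance H = f²/(N·c) + f = 100²/(4.5 × 0.031) + 100 = 10000/0.1395 + 100 ≈ 71784.6 mm ≈ 71.78 m.
Near limit Dn = s·(H − f)/(H + s − 2f) = 13800 × (71784.6 − 100) / (71784.6 + 13800 − 2 × 100) = 13800 × 71684.6 / 85384.6 ≈ 11585.8 mm.
Far limit Df = s·(H − f)/(H − s) = 13800 × (71784.6 − 100) / (71784.6 − 13800) = 13800 × 71684.6 / 57984.6 ≈ 17060.5 mm.
Depth of field = Df − Dn = 17060.5 − 11585.8 ≈ 5474.7 mm ≈ 5.47 m.

5.47 m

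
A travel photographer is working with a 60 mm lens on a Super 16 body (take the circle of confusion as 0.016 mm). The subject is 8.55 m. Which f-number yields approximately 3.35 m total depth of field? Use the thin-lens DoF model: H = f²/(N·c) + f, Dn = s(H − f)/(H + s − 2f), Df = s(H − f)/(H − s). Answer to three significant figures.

Write h = H − f = f²/(N·c). The thin-lens limits are Dn = s·h/(h + (s−f)) and Df = s·h/(h − (s−f)), so DoF = Df − Dn = 2·s·(s−f)·h / (h² − (s−f)²).
That is a quadratic in h: DoF·h² − 2·s·(s−f)·h − DoF·(s−f)² = 0 ⇒ h = (s−f)·(s + √(s² + DoF²)) / DoF = 8490 × (8550 + √(8550² + 3350²)) / 3350 = 8490 × (8550 + 9182.86) / 3350 ≈ 44941 mm.
Then N = f²/(c·h) = 60² / (0.016 × 44941) = 3600 / 719.05 ≈ 5.01.

f/5.01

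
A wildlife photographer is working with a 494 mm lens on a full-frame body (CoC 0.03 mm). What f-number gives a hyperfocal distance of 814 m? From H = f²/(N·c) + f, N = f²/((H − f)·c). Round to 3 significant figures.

f/10

Rearrange H = f²/(N·c) + f for N: N = f² / ((H − f)·c).
N = 494² / ((814000 − 494) × 0.03) = 244036 / 24405 ≈ 10.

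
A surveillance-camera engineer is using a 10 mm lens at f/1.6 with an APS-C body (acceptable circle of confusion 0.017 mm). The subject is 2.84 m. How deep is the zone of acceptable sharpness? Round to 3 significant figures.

Hyperfocal distance H = f²/(N·c) + f = 10²/(1.6 × 0.017) + 10 = 100/0.0272 + 10 ≈ 3686.5 mm ≈ 3.686 m.
Near limit Dn = s·(H − f)/(H + s − 2f) = 2840 × (3686.5 − 10) / (3686.5 + 2840 − 2 × 10) = 2840 × 3676.5 / 6506.5 ≈ 1605 mm.
Far limit Df = s·(H − f)/(H − s) = 2840 × (3686.5 − 10) / (3686.5 − 2840) = 2840 × 3676.5 / 846.5 ≈ 12335 mm.
Depth of field = Df − Dn = 12335 − 1605 ≈ 10730 mm ≈ 10.7 m.

10.7 m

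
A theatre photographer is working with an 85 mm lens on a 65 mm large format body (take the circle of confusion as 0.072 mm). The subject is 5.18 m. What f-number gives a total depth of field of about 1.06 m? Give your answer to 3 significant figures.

f/1.99

Write h = H − f = f²/(N·c). The thin-lens limits are Dn = s·h/(h + (s−f)) and Df = s·h/(h − (s−f)), so DoF = Df − Dn = 2·s·(s−f)·h / (h² − (s−f)²).
That is a quadratic in h: DoF·h² − 2·s·(s−f)·h − DoF·(s−f)² = 0 ⇒ h = (s−f)·(s + √(s² + DoF²)) / DoF = 5095 × (5180 + √(5180² + 1060²)) / 1060 = 5095 × (5180 + 5287.34) / 1060 ≈ 50312 mm.
Then N = f²/(c·h) = 85² / (0.072 × 50312) = 7225 / 3622.5 ≈ 1.99.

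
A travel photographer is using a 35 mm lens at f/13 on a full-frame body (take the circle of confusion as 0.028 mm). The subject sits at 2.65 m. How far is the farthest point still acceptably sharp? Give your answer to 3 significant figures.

11.9 m

Hyperfocal distance H = f²/(N·c) + f = 35²/(13 × 0.028) + 35 = 1225/0.364 + 35 ≈ 3400.4 mm ≈ 3.400 m.
Far limit Df = s·(H − f)/(H − s) = 2650 × (3400.4 − 35) / (3400.4 − 2650) = 2650 × 3365.4 / 750.4 ≈ 11885 mm ≈ 11.9 m.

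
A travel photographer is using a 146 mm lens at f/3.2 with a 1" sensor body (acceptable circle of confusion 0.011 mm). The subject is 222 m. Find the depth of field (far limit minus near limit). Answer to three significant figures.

188 m

Hyperfocal distance H = f²/(N·c) + f = 146²/(3.2 × 0.011) + 146 = 21316/0.0352 + 146 ≈ 605714.2 mm ≈ 605.7 m.
Near limit Dn = s·(H − f)/(H + s − 2f) = 222000 × (605714.2 − 146) / (605714.2 + 222000 − 2 × 146) = 222000 × 605568.2 / 827422.2 ≈ 162476 mm.
Far limit Df = s·(H − f)/(H − s) = 222000 × (605714.2 − 146) / (605714.2 − 222000) = 222000 × 605568.2 / 383714.2 ≈ 350355 mm.
Depth of field = Df − Dn = 350355 − 162476 ≈ 187879 mm ≈ 188 m.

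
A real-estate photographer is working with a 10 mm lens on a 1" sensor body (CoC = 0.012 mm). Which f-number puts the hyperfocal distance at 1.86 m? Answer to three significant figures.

f/4.50

Rearrange H = f²/(N·c) + f for N: N = f² / ((H − f)·c).
N = 10² / ((1860 − 10) × 0.012) = 100 / 22.20 ≈ 4.50.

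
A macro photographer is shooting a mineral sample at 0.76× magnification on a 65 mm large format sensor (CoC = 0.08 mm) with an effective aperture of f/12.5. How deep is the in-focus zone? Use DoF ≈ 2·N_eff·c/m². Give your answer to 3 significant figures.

3.46 mm

At magnification m, DoF ≈ 2·N_eff·c/m² = 2 × 12.5 × 0.08 / 0.76² = 2 / 0.5776 ≈ 3.46 mm.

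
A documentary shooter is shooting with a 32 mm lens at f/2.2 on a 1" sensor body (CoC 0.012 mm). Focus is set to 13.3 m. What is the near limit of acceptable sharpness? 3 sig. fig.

Hyperfocal distance H = f²/(N·c) + f = 32²/(2.2 × 0.012) + 32 = 1024/0.0264 + 32 ≈ 38819.9 mm ≈ 38.82 m.
Near limit Dn = s·(H − f)/(H + s − 2f) = 13300 × (38819.9 − 32) / (38819.9 + 13300 − 2 × 32) = 13300 × 38787.9 / 52055.9 ≈ 9910.1 mm ≈ 9.91 m.

9.91 m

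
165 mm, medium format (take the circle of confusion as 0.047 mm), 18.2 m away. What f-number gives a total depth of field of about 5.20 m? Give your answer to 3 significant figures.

f/4.50

Write h = H − f = f²/(N·c). The thin-lens limits are Dn = s·h/(h + (s−f)) and Df = s·h/(h − (s−f)), so DoF = Df − Dn = 2·s·(s−f)·h / (h² − (s−f)²).
That is a quadratic in h: DoF·h² − 2·s·(s−f)·h − DoF·(s−f)² = 0 ⇒ h = (s−f)·(s + √(s² + DoF²)) / DoF = 18035 × (18200 + √(18200² + 5200²)) / 5200 = 18035 × (18200 + 18928.3) / 5200 ≈ 128771 mm.
Then N = f²/(c·h) = 165² / (0.047 × 128771) = 27225 / 6052.2 ≈ 4.50.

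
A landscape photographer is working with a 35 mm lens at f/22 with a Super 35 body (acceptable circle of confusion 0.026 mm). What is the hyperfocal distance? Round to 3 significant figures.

2.18 m

Hyperfocal distance H = f²/(N·c) + f = 35²/(22 × 0.026) + 35 = 1225/0.572 + 35 ≈ 2176.6 mm ≈ 2.18 m.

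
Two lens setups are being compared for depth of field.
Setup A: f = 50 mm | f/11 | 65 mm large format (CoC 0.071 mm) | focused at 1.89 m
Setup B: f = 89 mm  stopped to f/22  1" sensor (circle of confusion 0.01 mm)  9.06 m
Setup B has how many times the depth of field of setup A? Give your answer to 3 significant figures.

Setup A: H = 50²/(11×0.071) + 50 ≈ 3251.0 mm; DoF = Df − Dn = 4445.1 − 1200.1 ≈ 3245.0 mm.
Setup B: H = 89²/(22×0.01) + 89 ≈ 36093.5 mm; DoF = Df − Dn = 12066.5 − 7252.9 ≈ 4813.6 mm.
Ratio = 4813.6 / 3245.0 ≈ 1.48.

1.48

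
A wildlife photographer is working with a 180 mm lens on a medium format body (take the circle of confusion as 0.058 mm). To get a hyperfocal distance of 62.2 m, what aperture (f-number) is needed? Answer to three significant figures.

f/9.01

Rearrange H = f²/(N·c) + f for N: N = f² / ((H − f)·c).
N = 180² / ((62200 − 180) × 0.058) = 32400 / 3597 ≈ 9.01.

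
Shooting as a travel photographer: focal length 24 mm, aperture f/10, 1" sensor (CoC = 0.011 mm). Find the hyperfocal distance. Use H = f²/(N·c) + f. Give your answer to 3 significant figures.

Hyperfocal distance H = f²/(N·c) + f = 24²/(10 × 0.011) + 24 = 576/0.11 + 24 ≈ 5260.4 mm ≈ 5.26 m.

5.26 m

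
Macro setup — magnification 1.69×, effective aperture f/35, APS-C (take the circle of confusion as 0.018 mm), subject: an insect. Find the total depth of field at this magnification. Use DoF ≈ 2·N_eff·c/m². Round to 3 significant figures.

0.441 mm

At magnification m, DoF ≈ 2·N_eff·c/m² = 2 × 35 × 0.018 / 1.69² = 1.26 / 2.856 ≈ 0.441 mm.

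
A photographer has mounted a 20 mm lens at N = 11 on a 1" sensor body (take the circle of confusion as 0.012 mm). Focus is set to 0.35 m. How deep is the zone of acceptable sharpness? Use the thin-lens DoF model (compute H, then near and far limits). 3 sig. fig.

77.1 mm

Hyperfocal distance H = f²/(N·c) + f = 20²/(11 × 0.012) + 20 = 400/0.132 + 20 ≈ 3050.3 mm ≈ 3.050 m.
Near limit Dn = s·(H − f)/(H + s − 2f) = 350 × (3050.3 − 20) / (3050.3 + 350 − 2 × 20) = 350 × 3030.3 / 3360.3 ≈ 315.628 mm.
Far limit Df = s·(H − f)/(H − s) = 350 × (3050.3 − 20) / (3050.3 − 350) = 350 × 3030.3 / 2700.3 ≈ 392.773 mm.
Depth of field = Df − Dn = 392.773 − 315.628 ≈ 77.145 mm.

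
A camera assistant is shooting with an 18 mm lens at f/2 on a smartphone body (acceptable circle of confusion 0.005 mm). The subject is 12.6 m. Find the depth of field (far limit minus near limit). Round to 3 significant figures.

11.5 m

Hyperfocal distance H = f²/(N·c) + f = 18²/(2 × 0.005) + 18 = 324/0.01 + 18 ≈ 32418.0 mm ≈ 32.42 m.
Near limit Dn = s·(H − f)/(H + s − 2f) = 12600 × (32418.0 − 18) / (32418.0 + 12600 − 2 × 18) = 12600 × 32400.0 / 44982.0 ≈ 9076 mm.
Far limit Df = s·(H − f)/(H − s) = 12600 × (32418.0 − 18) / (32418.0 − 12600) = 12600 × 32400.0 / 19818.0 ≈ 20599 mm.
Depth of field = Df − Dn = 20599 − 9076 ≈ 11523 mm ≈ 11.5 m.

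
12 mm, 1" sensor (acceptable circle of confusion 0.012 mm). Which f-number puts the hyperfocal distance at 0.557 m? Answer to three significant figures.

Rearrange H = f²/(N·c) + f for N: N = f² / ((H − f)·c).
N = 12² / ((557 − 12) × 0.012) = 144 / 6.540 ≈ 22.

f/22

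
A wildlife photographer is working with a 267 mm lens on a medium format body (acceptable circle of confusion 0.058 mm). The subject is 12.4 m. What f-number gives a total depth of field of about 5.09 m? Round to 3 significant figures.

Write h = H − f = f²/(N·c). The thin-lens limits are Dn = s·h/(h + (s−f)) and Df = s·h/(h − (s−f)), so DoF = Df − Dn = 2·s·(s−f)·h / (h² − (s−f)²).
That is a quadratic in h: DoF·h² − 2·s·(s−f)·h − DoF·(s−f)² = 0 ⇒ h = (s−f)·(s + √(s² + DoF²)) / DoF = 12133 × (12400 + √(12400² + 5090²)) / 5090 = 12133 × (12400 + 13404.0) / 5090 ≈ 61509 mm.
Then N = f²/(c·h) = 267² / (0.058 × 61509) = 71289 / 3567.5 ≈ 20.

f/20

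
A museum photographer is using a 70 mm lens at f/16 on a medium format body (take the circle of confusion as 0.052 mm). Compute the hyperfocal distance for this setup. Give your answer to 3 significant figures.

Hyperfocal distance H = f²/(N·c) + f = 70²/(16 × 0.052) + 70 = 4900/0.832 + 70 ≈ 5959.4 mm ≈ 5.96 m.

5.96 m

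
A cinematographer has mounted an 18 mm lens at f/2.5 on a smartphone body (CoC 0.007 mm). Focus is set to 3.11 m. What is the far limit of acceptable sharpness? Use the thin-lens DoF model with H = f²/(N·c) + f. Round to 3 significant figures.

3.73 m

Hyperfocal distance H = f²/(N·c) + f = 18²/(2.5 × 0.007) + 18 = 324/0.0175 + 18 ≈ 18532.3 mm ≈ 18.53 m.
Far limit Df = s·(H − f)/(H − s) = 3110 × (18532.3 − 18) / (18532.3 − 3110) = 3110 × 18514.3 / 15422.3 ≈ 3733.5 mm ≈ 3.73 m.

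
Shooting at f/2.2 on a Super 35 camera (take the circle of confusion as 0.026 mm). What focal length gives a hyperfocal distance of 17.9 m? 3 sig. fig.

32.0 mm

From H = f²/(N·c) + f, with f ≪ H: f ≈ √(H·N·c) = √(17900 × 2.2 × 0.026) = √1023.9 ≈ 32.00 mm.
The +f correction barely moves this — solving exactly, f² + N·c·f − N·c·H = 0 ⇒ f = (−N·c + √((N·c)² + 4·N·c·H))/2 = (−0.0572 + √4095.5)/2 ≈ 31.970 mm, so f ≈ 32.0 mm.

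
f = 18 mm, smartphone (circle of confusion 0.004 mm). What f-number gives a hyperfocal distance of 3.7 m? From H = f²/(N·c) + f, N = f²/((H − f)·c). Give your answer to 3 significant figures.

Rearrange H = f²/(N·c) + f for N: N = f² / ((H − f)·c).
N = 18² / ((3700 − 18) × 0.004) = 324 / 14.73 ≈ 22.

f/22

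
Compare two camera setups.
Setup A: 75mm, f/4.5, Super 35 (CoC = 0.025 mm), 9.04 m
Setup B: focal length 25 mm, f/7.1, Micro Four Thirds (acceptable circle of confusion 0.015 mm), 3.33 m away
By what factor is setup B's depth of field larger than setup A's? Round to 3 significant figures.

1.64

Setup A: H = 75²/(4.5×0.025) + 75 ≈ 50075.0 mm; DoF = Df − Dn = 11015.0 − 7665.6 ≈ 3349.4 mm.
Setup B: H = 25²/(7.1×0.015) + 25 ≈ 5893.5 mm; DoF = Df − Dn = 7623.1 − 2130.3 ≈ 5492.8 mm.
Ratio = 5492.8 / 3349.4 ≈ 1.64.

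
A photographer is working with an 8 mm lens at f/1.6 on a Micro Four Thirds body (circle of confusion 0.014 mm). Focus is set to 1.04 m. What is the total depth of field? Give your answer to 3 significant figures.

Hyperfocal distance H = f²/(N·c) + f = 8²/(1.6 × 0.014) + 8 = 64/0.0224 + 8 ≈ 2865.1 mm ≈ 2.865 m.
Near limit Dn = s·(H − f)/(H + s − 2f) = 1040 × (2865.1 − 8) / (2865.1 + 1040 − 2 × 8) = 1040 × 2857.1 / 3889.1 ≈ 764.03 mm.
Far limit Df = s·(H − f)/(H − s) = 1040 × (2865.1 − 8) / (2865.1 − 1040) = 1040 × 2857.1 / 1825.1 ≈ 1628.05 mm.
Depth of field = Df − Dn = 1628.05 − 764.03 ≈ 864.02 mm ≈ 0.864 m.

0.864 m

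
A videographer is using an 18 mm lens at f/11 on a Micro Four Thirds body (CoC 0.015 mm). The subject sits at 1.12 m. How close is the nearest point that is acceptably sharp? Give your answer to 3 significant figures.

Hyperfocal distance H = f²/(N·c) + f = 18²/(11 × 0.015) + 18 = 324/0.165 + 18 ≈ 1981.6 mm ≈ 1.982 m.
Near limit Dn = s·(H − f)/(H + s − 2f) = 1120 × (1981.6 − 18) / (1981.6 + 1120 − 2 × 18) = 1120 × 1963.6 / 3065.6 ≈ 717.40 mm ≈ 0.717 m.

0.717 m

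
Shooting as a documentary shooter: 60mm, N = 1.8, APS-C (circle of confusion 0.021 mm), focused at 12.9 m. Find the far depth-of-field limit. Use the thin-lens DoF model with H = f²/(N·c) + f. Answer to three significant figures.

Hyperfocal distance H = f²/(N·c) + f = 60²/(1.8 × 0.021) + 60 = 3600/0.0378 + 60 ≈ 95298.1 mm ≈ 95.30 m.
Far limit Df = s·(H − f)/(H − s) = 12900 × (95298.1 − 60) / (95298.1 − 12900) = 12900 × 95238.1 / 82398.1 ≈ 14910 mm ≈ 14.9 m.

14.9 m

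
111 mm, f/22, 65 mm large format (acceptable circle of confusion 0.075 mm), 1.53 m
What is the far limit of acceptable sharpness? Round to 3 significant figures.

1.89 m

Hyperfocal distance H = f²/(N·c) + f = 111²/(22 × 0.075) + 111 = 12321/1.65 + 111 ≈ 7578.3 mm ≈ 7.578 m.
Far limit Df = s·(H − f)/(H − s) = 1530 × (7578.3 − 111) / (7578.3 − 1530) = 1530 × 7467.3 / 6048.3 ≈ 1889.0 mm ≈ 1.89 m.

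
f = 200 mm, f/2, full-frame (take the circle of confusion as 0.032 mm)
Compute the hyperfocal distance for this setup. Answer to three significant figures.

Hyperfocal distance H = f²/(N·c) + f = 200²/(2 × 0.032) + 200 = 40000/0.064 + 200 ≈ 625200.0 mm ≈ 625 m.

625 m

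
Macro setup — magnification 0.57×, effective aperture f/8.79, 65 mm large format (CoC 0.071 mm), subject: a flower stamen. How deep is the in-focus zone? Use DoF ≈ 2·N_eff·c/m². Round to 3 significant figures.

3.84 mm

At magnification m, DoF ≈ 2·N_eff·c/m² = 2 × 8.79 × 0.071 / 0.57² = 1.248 / 0.3249 ≈ 3.84 mm.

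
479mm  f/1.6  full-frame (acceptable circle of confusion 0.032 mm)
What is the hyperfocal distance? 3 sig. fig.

Hyperfocal distance H = f²/(N·c) + f = 479²/(1.6 × 0.032) + 479 = 229441/0.0512 + 479 ≈ 4481748.5 mm ≈ 4480 m.

4480 m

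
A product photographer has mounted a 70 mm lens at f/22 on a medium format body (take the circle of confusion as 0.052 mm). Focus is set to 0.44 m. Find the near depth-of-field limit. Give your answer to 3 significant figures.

405 mm

Hyperfocal distance H = f²/(N·c) + f = 70²/(22 × 0.052) + 70 = 4900/1.144 + 70 ≈ 4353.2 mm ≈ 4.353 m.
Near limit Dn = s·(H − f)/(H + s − 2f) = 440 × (4353.2 − 70) / (4353.2 + 440 − 2 × 70) = 440 × 4283.2 / 4653.2 ≈ 405.01 mm.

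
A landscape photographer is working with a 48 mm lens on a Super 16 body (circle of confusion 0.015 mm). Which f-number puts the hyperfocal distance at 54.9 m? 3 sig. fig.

Rearrange H = f²/(N·c) + f for N: N = f² / ((H − f)·c).
N = 48² / ((54900 − 48) × 0.015) = 2304 / 822.8 ≈ 2.80.

f/2.80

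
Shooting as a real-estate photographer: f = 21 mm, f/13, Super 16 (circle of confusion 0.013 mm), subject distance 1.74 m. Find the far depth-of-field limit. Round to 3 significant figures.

Hyperfocal distance H = f²/(N·c) + f = 21²/(13 × 0.013) + 21 = 441/0.169 + 21 ≈ 2630.5 mm ≈ 2.630 m.
Far limit Df = s·(H − f)/(H − s) = 1740 × (2630.5 − 21) / (2630.5 − 1740) = 1740 × 2609.5 / 890.5 ≈ 5099.0 mm ≈ 5.10 m.

5.10 m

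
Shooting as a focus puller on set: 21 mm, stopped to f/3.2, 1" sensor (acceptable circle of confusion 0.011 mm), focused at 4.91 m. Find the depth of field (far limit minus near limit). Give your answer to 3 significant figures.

4.52 m

Hyperfocal distance H = f²/(N·c) + f = 21²/(3.2 × 0.011) + 21 = 441/0.0352 + 21 ≈ 12549.4 mm ≈ 12.55 m.
Near limit Dn = s·(H − f)/(H + s − 2f) = 4910 × (12549.4 − 21) / (12549.4 + 4910 − 2 × 21) = 4910 × 12528.4 / 17417.4 ≈ 3531.8 mm.
Far limit Df = s·(H − f)/(H − s) = 4910 × (12549.4 − 21) / (12549.4 − 4910) = 4910 × 12528.4 / 7639.4 ≈ 8052.3 mm.
Depth of field = Df − Dn = 8052.3 − 3531.8 ≈ 4520.5 mm ≈ 4.52 m.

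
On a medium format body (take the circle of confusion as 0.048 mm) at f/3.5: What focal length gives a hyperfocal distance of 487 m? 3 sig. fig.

From H = f²/(N·c) + f, with f ≪ H: f ≈ √(H·N·c) = √(487000 × 3.5 × 0.048) = √81816 ≈ 286.0 mm.
The +f correction barely moves this — solving exactly, f² + N·c·f − N·c·H = 0 ⇒ f = (−N·c + √((N·c)² + 4·N·c·H))/2 = (−0.168 + √327264)/2 ≈ 285.95 mm, so f ≈ 286 mm.

286 mm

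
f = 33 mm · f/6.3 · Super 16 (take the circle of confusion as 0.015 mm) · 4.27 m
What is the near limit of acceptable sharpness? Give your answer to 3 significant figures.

Hyperfocal distance H = f²/(N·c) + f = 33²/(6.3 × 0.015) + 33 = 1089/0.0945 + 33 ≈ 11556.8 mm ≈ 11.56 m.
Near limit Dn = s·(H − f)/(H + s − 2f) = 4270 × (11556.8 − 33) / (11556.8 + 4270 − 2 × 33) = 4270 × 11523.8 / 15760.8 ≈ 3122.1 mm ≈ 3.12 m.

3.12 m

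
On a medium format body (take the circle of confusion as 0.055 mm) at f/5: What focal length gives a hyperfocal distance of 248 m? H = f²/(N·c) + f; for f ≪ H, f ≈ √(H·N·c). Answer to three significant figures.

261 mm

From H = f²/(N·c) + f, with f ≪ H: f ≈ √(H·N·c) = √(248000 × 5 × 0.055) = √68200 ≈ 261.2 mm.
The +f correction barely moves this — solving exactly, f² + N·c·f − N·c·H = 0 ⇒ f = (−N·c + √((N·c)² + 4·N·c·H))/2 = (−0.275 + √272800)/2 ≈ 261.01 mm, so f ≈ 261 mm.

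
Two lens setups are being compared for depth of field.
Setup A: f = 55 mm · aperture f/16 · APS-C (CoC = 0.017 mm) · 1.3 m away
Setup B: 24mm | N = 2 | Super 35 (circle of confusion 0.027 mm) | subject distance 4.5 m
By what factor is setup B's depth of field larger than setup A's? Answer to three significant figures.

Setup A: H = 55²/(16×0.017) + 55 ≈ 11176.3 mm; DoF = Df − Dn = 1463.88 − 1169.12 ≈ 294.76 mm.
Setup B: H = 24²/(2×0.027) + 24 ≈ 10690.7 mm; DoF = Df − Dn = 7753.6 − 3169.9 ≈ 4583.7 mm.
Ratio = 4583.7 / 294.76 ≈ 15.6.

15.6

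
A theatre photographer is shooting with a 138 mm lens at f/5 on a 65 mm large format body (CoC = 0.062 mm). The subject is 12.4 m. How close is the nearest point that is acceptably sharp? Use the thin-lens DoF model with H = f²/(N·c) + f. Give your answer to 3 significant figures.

10.3 m

Hyperfocal distance H = f²/(N·c) + f = 138²/(5 × 0.062) + 138 = 19044/0.31 + 138 ≈ 61570.3 mm ≈ 61.57 m.
Near limit Dn = s·(H − f)/(H + s − 2f) = 12400 × (61570.3 − 138) / (61570.3 + 12400 − 2 × 138) = 12400 × 61432.3 / 73694.3 ≈ 10337 mm ≈ 10.3 m.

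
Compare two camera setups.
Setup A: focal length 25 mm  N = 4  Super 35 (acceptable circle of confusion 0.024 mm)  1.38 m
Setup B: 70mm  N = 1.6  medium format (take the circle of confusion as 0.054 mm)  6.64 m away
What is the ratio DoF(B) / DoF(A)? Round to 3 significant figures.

2.60

Setup A: H = 25²/(4×0.024) + 25 ≈ 6535.4 mm; DoF = Df − Dn = 1742.71 − 1142.26 ≈ 600.45 mm.
Setup B: H = 70²/(1.6×0.054) + 70 ≈ 56783.0 mm; DoF = Df − Dn = 7510.0 − 5950.6 ≈ 1559.4 mm.
Ratio = 1559.4 / 600.45 ≈ 2.60.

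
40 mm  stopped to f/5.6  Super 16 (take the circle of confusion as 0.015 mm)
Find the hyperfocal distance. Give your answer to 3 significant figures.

19.1 m

Hyperfocal distance H = f²/(N·c) + f = 40²/(5.6 × 0.015) + 40 = 1600/0.084 + 40 ≈ 19087.6 mm ≈ 19.1 m.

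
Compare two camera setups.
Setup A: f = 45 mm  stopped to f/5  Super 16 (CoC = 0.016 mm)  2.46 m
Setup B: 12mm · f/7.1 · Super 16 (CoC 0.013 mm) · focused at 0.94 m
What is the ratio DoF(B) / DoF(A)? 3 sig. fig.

Setup A: H = 45²/(5×0.016) + 45 ≈ 25357.5 mm; DoF = Df − Dn = 2719.46 − 2245.74 ≈ 473.72 mm.
Setup B: H = 12²/(7.1×0.013) + 12 ≈ 1572.1 mm; DoF = Df − Dn = 2320.0 − 589.4 ≈ 1730.6 mm.
Ratio = 1730.6 / 473.72 ≈ 3.65.

3.65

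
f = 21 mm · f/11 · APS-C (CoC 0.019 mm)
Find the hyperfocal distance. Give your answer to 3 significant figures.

Hyperfocal distance H = f²/(N·c) + f = 21²/(11 × 0.019) + 21 = 441/0.209 + 21 ≈ 2131.0 mm ≈ 2.13 m.

2.13 m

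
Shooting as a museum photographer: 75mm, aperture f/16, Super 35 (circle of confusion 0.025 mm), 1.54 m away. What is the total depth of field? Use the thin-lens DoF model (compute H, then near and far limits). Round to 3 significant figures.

324 mm

Hyperfocal distance H = f²/(N·c) + f = 75²/(16 × 0.025) + 75 = 5625/0.4 + 75 ≈ 14137.5 mm ≈ 14.14 m.
Near limit Dn = s·(H − f)/(H + s − 2f) = 1540 × (14137.5 − 75) / (14137.5 + 1540 − 2 × 75) = 1540 × 14062.5 / 15527.5 ≈ 1394.70 mm.
Far limit Df = s·(H − f)/(H − s) = 1540 × (14137.5 − 75) / (14137.5 − 1540) = 1540 × 14062.5 / 12597.5 ≈ 1719.09 mm.
Depth of field = Df − Dn = 1719.09 − 1394.70 ≈ 324.39 mm.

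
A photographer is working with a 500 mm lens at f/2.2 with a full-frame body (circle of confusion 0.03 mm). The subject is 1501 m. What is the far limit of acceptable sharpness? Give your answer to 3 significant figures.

2490 m

Hyperfocal distance H = f²/(N·c) + f = 500²/(2.2 × 0.03) + 500 = 250000/0.066 + 500 ≈ 3788378.8 mm ≈ 3788 m.
Far limit Df = s·(H − f)/(H − s) = 1501000 × (3788378.8 − 500) / (3788378.8 − 1501000) = 1501000 × 3787878.8 / 2287378.8 ≈ 2485643 mm ≈ 2490 m.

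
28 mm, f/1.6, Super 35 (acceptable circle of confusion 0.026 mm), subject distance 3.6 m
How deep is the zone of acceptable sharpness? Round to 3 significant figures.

1.42 m

Hyperfocal distance H = f²/(N·c) + f = 28²/(1.6 × 0.026) + 28 = 784/0.0416 + 28 ≈ 18874.2 mm ≈ 18.87 m.
Near limit Dn = s·(H − f)/(H + s − 2f) = 3600 × (18874.2 − 28) / (18874.2 + 3600 − 2 × 28) = 3600 × 18846.2 / 22418.2 ≈ 3026.4 mm.
Far limit Df = s·(H − f)/(H − s) = 3600 × (18874.2 − 28) / (18874.2 − 3600) = 3600 × 18846.2 / 15274.2 ≈ 4441.9 mm.
Depth of field = Df − Dn = 4441.9 − 3026.4 ≈ 1415.5 mm ≈ 1.42 m.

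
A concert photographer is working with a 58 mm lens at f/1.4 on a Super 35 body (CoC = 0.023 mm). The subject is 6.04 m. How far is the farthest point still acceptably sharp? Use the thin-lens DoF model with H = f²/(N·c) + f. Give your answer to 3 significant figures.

Hyperfocal distance H = f²/(N·c) + f = 58²/(1.4 × 0.023) + 58 = 3364/0.0322 + 58 ≈ 104530.0 mm ≈ 104.5 m.
Far limit Df = s·(H − f)/(H − s) = 6040 × (104530.0 − 58) / (104530.0 − 6040) = 6040 × 104472.0 / 98490.0 ≈ 6406.9 mm ≈ 6.41 m.

6.41 m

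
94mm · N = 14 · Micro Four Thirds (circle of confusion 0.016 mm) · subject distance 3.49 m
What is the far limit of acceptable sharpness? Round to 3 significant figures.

3.82 m

Hyperfocal distance H = f²/(N·c) + f = 94²/(14 × 0.016) + 94 = 8836/0.224 + 94 ≈ 39540.4 mm ≈ 39.54 m.
Far limit Df = s·(H − f)/(H − s) = 3490 × (39540.4 − 94) / (39540.4 − 3490) = 3490 × 39446.4 / 36050.4 ≈ 3818.8 mm ≈ 3.82 m.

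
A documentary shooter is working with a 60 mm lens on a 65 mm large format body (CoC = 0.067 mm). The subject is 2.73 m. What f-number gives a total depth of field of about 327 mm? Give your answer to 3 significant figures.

Write h = H − f = f²/(N·c). The thin-lens limits are Dn = s·h/(h + (s−f)) and Df = s·h/(h − (s−f)), so DoF = Df − Dn = 2·s·(s−f)·h / (h² − (s−f)²).
That is a quadratic in h: DoF·h² − 2·s·(s−f)·h − DoF·(s−f)² = 0 ⇒ h = (s−f)·(s + √(s² + DoF²)) / DoF = 2670 × (2730 + √(2730² + 327²)) / 327 = 2670 × (2730 + 2749.51) / 327 ≈ 44741 mm.
Then N = f²/(c·h) = 60² / (0.067 × 44741) = 3600 / 2997.6 ≈ 1.20.

f/1.20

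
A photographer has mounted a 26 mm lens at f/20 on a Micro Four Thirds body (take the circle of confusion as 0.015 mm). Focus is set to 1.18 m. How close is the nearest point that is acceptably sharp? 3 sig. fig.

Hyperfocal distance H = f²/(N·c) + f = 26²/(20 × 0.015) + 26 = 676/0.3 + 26 ≈ 2279.3 mm ≈ 2.279 m.
Near limit Dn = s·(H − f)/(H + s − 2f) = 1180 × (2279.3 − 26) / (2279.3 + 1180 − 2 × 26) = 1180 × 2253.3 / 3407.3 ≈ 780.36 mm ≈ 0.780 m.

0.780 m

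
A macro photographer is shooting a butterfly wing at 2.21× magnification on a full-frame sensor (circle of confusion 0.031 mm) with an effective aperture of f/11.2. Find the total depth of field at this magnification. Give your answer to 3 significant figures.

0.142 mm

At magnification m, DoF ≈ 2·N_eff·c/m² = 2 × 11.2 × 0.031 / 2.21² = 0.6944 / 4.884 ≈ 0.142 mm.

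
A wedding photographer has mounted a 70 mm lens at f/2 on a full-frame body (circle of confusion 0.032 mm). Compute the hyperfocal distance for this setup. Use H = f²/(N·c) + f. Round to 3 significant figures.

76.6 m

Hyperfocal distance H = f²/(N·c) + f = 70²/(2 × 0.032) + 70 = 4900/0.064 + 70 ≈ 76632.5 mm ≈ 76.6 m.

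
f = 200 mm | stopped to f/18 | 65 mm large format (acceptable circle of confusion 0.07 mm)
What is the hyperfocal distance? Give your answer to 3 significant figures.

Hyperfocal distance H = f²/(N·c) + f = 200²/(18 × 0.07) + 200 = 40000/1.26 + 200 ≈ 31946.0 mm ≈ 31.9 m.

31.9 m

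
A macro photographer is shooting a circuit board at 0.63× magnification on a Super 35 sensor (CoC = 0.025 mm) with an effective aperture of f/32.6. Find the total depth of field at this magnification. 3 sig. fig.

4.11 mm

At magnification m, DoF ≈ 2·N_eff·c/m² = 2 × 32.6 × 0.025 / 0.63² = 1.63 / 0.3969 ≈ 4.11 mm.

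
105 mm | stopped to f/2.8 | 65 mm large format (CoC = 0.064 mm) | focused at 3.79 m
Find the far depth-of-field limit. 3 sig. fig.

Hyperfocal distance H = f²/(N·c) + f = 105²/(2.8 × 0.064) + 105 = 11025/0.1792 + 105 ≈ 61628.4 mm ≈ 61.63 m.
Far limit Df = s·(H − f)/(H − s) = 3790 × (61628.4 − 105) / (61628.4 − 3790) = 3790 × 61523.4 / 57838.4 ≈ 4031.5 mm ≈ 4.03 m.

4.03 m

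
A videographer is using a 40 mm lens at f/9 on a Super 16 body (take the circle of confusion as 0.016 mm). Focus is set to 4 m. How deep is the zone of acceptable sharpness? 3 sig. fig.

Hyperfocal distance H = f²/(N·c) + f = 40²/(9 × 0.016) + 40 = 1600/0.144 + 40 ≈ 11151.1 mm ≈ 11.15 m.
Near limit Dn = s·(H − f)/(H + s − 2f) = 4000 × (11151.1 − 40) / (11151.1 + 4000 − 2 × 40) = 4000 × 11111.1 / 15071.1 ≈ 2949.0 mm.
Far limit Df = s·(H − f)/(H − s) = 4000 × (11151.1 − 40) / (11151.1 − 4000) = 4000 × 11111.1 / 7151.1 ≈ 6215.0 mm.
Depth of field = Df − Dn = 6215.0 − 2949.0 ≈ 3266.0 mm ≈ 3.27 m.

3.27 m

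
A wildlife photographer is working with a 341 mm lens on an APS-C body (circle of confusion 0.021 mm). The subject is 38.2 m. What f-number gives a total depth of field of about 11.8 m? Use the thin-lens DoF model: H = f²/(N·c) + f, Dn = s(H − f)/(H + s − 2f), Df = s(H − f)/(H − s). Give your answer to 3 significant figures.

f/22.1

Write h = H − f = f²/(N·c). The thin-lens limits are Dn = s·h/(h + (s−f)) and Df = s·h/(h − (s−f)), so DoF = Df − Dn = 2·s·(s−f)·h / (h² − (s−f)²).
That is a quadratic in h: DoF·h² − 2·s·(s−f)·h − DoF·(s−f)² = 0 ⇒ h = (s−f)·(s + √(s² + DoF²)) / DoF = 37859 × (38200 + √(38200² + 11800²)) / 11800 = 37859 × (38200 + 39981.0) / 11800 ≈ 250835 mm.
Then N = f²/(c·h) = 341² / (0.021 × 250835) = 116281 / 5267.5 ≈ 22.1.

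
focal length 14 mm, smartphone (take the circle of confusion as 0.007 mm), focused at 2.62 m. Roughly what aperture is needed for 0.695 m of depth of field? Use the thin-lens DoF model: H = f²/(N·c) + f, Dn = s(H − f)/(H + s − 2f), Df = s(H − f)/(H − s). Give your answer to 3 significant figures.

f/1.40

Write h = H − f = f²/(N·c). The thin-lens limits are Dn = s·h/(h + (s−f)) and Df = s·h/(h − (s−f)), so DoF = Df − Dn = 2·s·(s−f)·h / (h² − (s−f)²).
That is a quadratic in h: DoF·h² − 2·s·(s−f)·h − DoF·(s−f)² = 0 ⇒ h = (s−f)·(s + √(s² + DoF²)) / DoF = 2606 × (2620 + √(2620² + 695²)) / 695 = 2606 × (2620 + 2710.61) / 695 ≈ 19988 mm.
Then N = f²/(c·h) = 14² / (0.007 × 19988) = 196 / 139.92 ≈ 1.40.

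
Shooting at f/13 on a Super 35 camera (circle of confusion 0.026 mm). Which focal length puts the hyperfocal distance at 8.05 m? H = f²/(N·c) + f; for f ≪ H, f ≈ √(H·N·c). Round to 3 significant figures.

52.0 mm

From H = f²/(N·c) + f, with f ≪ H: f ≈ √(H·N·c) = √(8050 × 13 × 0.026) = √2720.9 ≈ 52.16 mm.
Exact: f² + N·c·f − N·c·H = 0 ⇒ f = (−N·c + √((N·c)² + 4·N·c·H))/2 = (−0.338 + √10884)/2 ≈ 51.994 mm ≈ 52.0 mm.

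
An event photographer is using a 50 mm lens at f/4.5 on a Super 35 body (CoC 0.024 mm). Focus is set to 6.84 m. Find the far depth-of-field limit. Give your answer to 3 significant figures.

Hyperfocal distance H = f²/(N·c) + f = 50²/(4.5 × 0.024) + 50 = 2500/0.108 + 50 ≈ 23198.1 mm ≈ 23.20 m.
Far limit Df = s·(H − f)/(H − s) = 6840 × (23198.1 − 50) / (23198.1 − 6840) = 6840 × 23148.1 / 16358.1 ≈ 9679.2 mm ≈ 9.68 m.

9.68 m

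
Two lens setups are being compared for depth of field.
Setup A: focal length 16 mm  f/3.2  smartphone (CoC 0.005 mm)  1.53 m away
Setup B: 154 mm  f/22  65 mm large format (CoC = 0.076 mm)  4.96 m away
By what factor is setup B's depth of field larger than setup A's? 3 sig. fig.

13.0

Setup A: H = 16²/(3.2×0.005) + 16 ≈ 16016.0 mm; DoF = Df − Dn = 1689.91 − 1397.74 ≈ 292.17 mm.
Setup B: H = 154²/(22×0.076) + 154 ≈ 14338.2 mm; DoF = Df − Dn = 7501.8 − 3704.7 ≈ 3797.1 mm.
Ratio = 3797.1 / 292.17 ≈ 13.0.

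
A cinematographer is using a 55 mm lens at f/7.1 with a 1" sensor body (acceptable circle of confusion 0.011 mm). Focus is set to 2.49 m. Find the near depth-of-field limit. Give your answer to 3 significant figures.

2.34 m

Hyperfocal distance H = f²/(N·c) + f = 55²/(7.1 × 0.011) + 55 = 3025/0.0781 + 55 ≈ 38787.4 mm ≈ 38.79 m.
Near limit Dn = s·(H − f)/(H + s − 2f) = 2490 × (38787.4 − 55) / (38787.4 + 2490 − 2 × 55) = 2490 × 38732.4 / 41167.4 ≈ 2342.7 mm ≈ 2.34 m.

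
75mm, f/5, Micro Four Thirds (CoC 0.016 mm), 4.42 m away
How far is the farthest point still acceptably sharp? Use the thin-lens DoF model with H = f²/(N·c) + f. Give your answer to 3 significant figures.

4.71 m

Hyperfocal distance H = f²/(N·c) + f = 75²/(5 × 0.016) + 75 = 5625/0.08 + 75 ≈ 70387.5 mm ≈ 70.39 m.
Far limit Df = s·(H − f)/(H − s) = 4420 × (70387.5 − 75) / (70387.5 − 4420) = 4420 × 70312.5 / 65967.5 ≈ 4711.1 mm ≈ 4.71 m.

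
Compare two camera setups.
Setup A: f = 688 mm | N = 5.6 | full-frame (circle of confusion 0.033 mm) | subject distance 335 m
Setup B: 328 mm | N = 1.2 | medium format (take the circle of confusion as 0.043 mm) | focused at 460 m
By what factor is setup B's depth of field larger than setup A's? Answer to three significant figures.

Setup A: H = 688²/(5.6×0.033) + 688 ≈ 2562073.3 mm; DoF = Df − Dn = 385288 − 296324 ≈ 88964 mm.
Setup B: H = 328²/(1.2×0.043) + 328 ≈ 2085289.2 mm; DoF = Df − Dn = 590099 − 376904 ≈ 213195 mm.
Ratio = 213195 / 88964 ≈ 2.40.

2.40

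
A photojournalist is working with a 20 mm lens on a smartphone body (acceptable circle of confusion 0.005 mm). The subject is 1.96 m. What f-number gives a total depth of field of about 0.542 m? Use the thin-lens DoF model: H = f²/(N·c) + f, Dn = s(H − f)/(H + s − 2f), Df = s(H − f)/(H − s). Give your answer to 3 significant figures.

f/5.60

Write h = H − f = f²/(N·c). The thin-lens limits are Dn = s·h/(h + (s−f)) and Df = s·h/(h − (s−f)), so DoF = Df − Dn = 2·s·(s−f)·h / (h² − (s−f)²).
That is a quadratic in h: DoF·h² − 2·s·(s−f)·h − DoF·(s−f)² = 0 ⇒ h = (s−f)·(s + √(s² + DoF²)) / DoF = 1940 × (1960 + √(1960² + 542²)) / 542 = 1940 × (1960 + 2033.56) / 542 ≈ 14294 mm.
Then N = f²/(c·h) = 20² / (0.005 × 14294) = 400 / 71.471 ≈ 5.60.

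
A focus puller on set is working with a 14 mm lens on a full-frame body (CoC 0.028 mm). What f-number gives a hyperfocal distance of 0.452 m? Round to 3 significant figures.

f/16

Rearrange H = f²/(N·c) + f for N: N = f² / ((H − f)·c).
N = 14² / ((452 − 14) × 0.028) = 196 / 12.26 ≈ 16.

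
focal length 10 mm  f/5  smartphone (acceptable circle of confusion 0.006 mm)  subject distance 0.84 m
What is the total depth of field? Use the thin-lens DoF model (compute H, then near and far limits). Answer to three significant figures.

Hyperfocal distance H = f²/(N·c) + f = 10²/(5 × 0.006) + 10 = 100/0.03 + 10 ≈ 3343.3 mm ≈ 3.343 m.
Near limit Dn = s·(H − f)/(H + s − 2f) = 840 × (3343.3 − 10) / (3343.3 + 840 − 2 × 10) = 840 × 3333.3 / 4163.3 ≈ 672.54 mm.
Far limit Df = s·(H − f)/(H − s) = 840 × (3343.3 − 10) / (3343.3 − 840) = 840 × 3333.3 / 2503.3 ≈ 1118.51 mm.
Depth of field = Df − Dn = 1118.51 − 672.54 ≈ 445.97 mm.

446 mm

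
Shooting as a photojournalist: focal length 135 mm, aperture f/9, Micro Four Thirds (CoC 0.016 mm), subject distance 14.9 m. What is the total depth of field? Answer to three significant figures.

3.52 m

Hyperfocal distance H = f²/(N·c) + f = 135²/(9 × 0.016) + 135 = 18225/0.144 + 135 ≈ 126697.5 mm ≈ 126.7 m.
Near limit Dn = s·(H − f)/(H + s − 2f) = 14900 × (126697.5 − 135) / (126697.5 + 14900 − 2 × 135) = 14900 × 126562.5 / 141327.5 ≈ 13343.3 mm.
Far limit Df = s·(H − f)/(H − s) = 14900 × (126697.5 − 135) / (126697.5 − 14900) = 14900 × 126562.5 / 111797.5 ≈ 16867.8 mm.
Depth of field = Df − Dn = 16867.8 − 13343.3 ≈ 3524.5 mm ≈ 3.52 m.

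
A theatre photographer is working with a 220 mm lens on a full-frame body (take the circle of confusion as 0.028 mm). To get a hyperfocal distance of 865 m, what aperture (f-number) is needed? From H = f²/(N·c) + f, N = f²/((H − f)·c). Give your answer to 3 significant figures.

Rearrange H = f²/(N·c) + f for N: N = f² / ((H − f)·c).
N = 220² / ((865000 − 220) × 0.028) = 48400 / 24214 ≈ 2.00.

f/2.00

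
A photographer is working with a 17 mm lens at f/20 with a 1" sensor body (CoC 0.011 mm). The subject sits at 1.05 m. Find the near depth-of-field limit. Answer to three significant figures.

0.588 m

Hyperfocal distance H = f²/(N·c) + f = 17²/(20 × 0.011) + 17 = 289/0.22 + 17 ≈ 1330.6 mm ≈ 1.331 m.
Near limit Dn = s·(H − f)/(H + s − 2f) = 1050 × (1330.6 − 17) / (1330.6 + 1050 − 2 × 17) = 1050 × 1313.6 / 2346.6 ≈ 587.79 mm ≈ 0.588 m.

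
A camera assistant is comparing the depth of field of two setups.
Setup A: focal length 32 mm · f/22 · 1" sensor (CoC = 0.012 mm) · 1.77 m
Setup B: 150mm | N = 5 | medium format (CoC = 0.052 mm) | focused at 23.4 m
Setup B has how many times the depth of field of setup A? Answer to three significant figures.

6.83

Setup A: H = 32²/(22×0.012) + 32 ≈ 3910.8 mm; DoF = Df − Dn = 3207.0 − 1222.3 ≈ 1984.7 mm.
Setup B: H = 150²/(5×0.052) + 150 ≈ 86688.5 mm; DoF = Df − Dn = 31996 − 18445 ≈ 13551 mm.
Ratio = 13551 / 1984.7 ≈ 6.83.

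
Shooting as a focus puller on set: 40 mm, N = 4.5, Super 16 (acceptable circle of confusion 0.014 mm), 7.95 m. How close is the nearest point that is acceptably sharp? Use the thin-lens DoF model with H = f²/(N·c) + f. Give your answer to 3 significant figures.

6.06 m

Hyperfocal distance H = f²/(N·c) + f = 40²/(4.5 × 0.014) + 40 = 1600/0.063 + 40 ≈ 25436.8 mm ≈ 25.44 m.
Near limit Dn = s·(H − f)/(H + s − 2f) = 7950 × (25436.8 − 40) / (25436.8 + 7950 − 2 × 40) = 7950 × 25396.8 / 33306.8 ≈ 6062.0 mm ≈ 6.06 m.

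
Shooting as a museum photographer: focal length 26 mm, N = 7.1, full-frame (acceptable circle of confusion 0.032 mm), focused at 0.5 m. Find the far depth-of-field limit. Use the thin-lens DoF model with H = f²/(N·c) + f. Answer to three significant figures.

Hyperfocal distance H = f²/(N·c) + f = 26²/(7.1 × 0.032) + 26 = 676/0.2272 + 26 ≈ 3001.4 mm ≈ 3.001 m.
Far limit Df = s·(H − f)/(H − s) = 500 × (3001.4 − 26) / (3001.4 − 500) = 500 × 2975.4 / 2501.4 ≈ 594.75 mm ≈ 0.595 m.

0.595 m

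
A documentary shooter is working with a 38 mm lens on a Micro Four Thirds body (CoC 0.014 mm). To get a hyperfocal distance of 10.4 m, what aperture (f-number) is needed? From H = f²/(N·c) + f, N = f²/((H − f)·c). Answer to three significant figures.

f/9.95

Rearrange H = f²/(N·c) + f for N: N = f² / ((H − f)·c).
N = 38² / ((10400 − 38) × 0.014) = 1444 / 145.1 ≈ 9.95.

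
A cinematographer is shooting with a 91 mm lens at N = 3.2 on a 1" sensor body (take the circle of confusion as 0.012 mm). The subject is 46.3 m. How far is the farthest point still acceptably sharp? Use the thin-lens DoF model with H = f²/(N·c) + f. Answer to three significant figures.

58.9 m

Hyperfocal distance H = f²/(N·c) + f = 91²/(3.2 × 0.012) + 91 = 8281/0.0384 + 91 ≈ 215742.0 mm ≈ 215.7 m.
Far limit Df = s·(H − f)/(H − s) = 46300 × (215742.0 − 91) / (215742.0 − 46300) = 46300 × 215651.0 / 169442.0 ≈ 58927 mm ≈ 58.9 m.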